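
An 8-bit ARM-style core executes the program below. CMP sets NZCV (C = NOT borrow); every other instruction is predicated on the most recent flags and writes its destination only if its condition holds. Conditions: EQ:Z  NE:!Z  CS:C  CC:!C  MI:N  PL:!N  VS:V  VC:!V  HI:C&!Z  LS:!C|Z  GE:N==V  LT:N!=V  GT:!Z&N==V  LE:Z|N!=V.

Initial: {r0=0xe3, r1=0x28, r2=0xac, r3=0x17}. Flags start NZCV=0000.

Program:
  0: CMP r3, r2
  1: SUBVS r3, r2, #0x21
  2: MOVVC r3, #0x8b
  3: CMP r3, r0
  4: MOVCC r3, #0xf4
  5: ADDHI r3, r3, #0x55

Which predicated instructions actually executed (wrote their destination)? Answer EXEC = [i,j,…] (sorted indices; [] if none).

EXEC = [2,4]

0: ✓ CMP  NZCV=0000
1: · SUBVS
2: ✓ MOVVC  r3←0x8b
3: ✓ CMP  NZCV=1000
4: ✓ MOVCC  r3←0xf4
5: · ADDHI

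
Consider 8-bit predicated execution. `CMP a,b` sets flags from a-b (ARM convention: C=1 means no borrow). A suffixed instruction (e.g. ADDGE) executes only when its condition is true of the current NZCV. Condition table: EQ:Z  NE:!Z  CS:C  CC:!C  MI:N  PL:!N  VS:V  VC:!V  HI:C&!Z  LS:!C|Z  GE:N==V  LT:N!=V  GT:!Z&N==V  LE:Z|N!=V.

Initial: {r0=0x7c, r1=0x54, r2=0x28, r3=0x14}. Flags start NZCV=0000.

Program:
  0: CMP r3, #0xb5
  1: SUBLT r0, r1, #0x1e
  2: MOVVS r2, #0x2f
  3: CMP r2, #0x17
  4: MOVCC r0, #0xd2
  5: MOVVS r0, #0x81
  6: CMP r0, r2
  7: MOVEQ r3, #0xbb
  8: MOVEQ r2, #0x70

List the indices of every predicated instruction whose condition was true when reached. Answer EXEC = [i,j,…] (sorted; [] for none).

[0] flags=0000 → (cmp)
[1] flags=0000 LT?F → skip
[2] flags=0000 VS?F → skip
[3] flags=0010 → (cmp)
[4] flags=0010 CC?F → skip
[5] flags=0010 VS?F → skip
[6] flags=0010 → (cmp)
[7] flags=0010 EQ?F → skip
[8] flags=0010 EQ?F → skip

EXEC = []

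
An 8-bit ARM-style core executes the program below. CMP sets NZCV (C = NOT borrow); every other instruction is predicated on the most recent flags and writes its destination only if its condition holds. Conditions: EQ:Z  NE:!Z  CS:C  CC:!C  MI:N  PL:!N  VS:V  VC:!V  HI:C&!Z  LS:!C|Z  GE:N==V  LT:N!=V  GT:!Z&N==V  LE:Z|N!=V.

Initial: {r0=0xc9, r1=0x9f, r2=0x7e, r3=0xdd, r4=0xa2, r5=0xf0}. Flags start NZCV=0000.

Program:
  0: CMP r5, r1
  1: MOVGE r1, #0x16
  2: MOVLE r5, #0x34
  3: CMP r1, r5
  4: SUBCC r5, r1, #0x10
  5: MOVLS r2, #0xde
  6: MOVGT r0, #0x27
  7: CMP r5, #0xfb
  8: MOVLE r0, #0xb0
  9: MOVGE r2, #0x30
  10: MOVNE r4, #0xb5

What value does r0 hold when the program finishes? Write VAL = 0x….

[0] flags=0010 → (cmp)
[1] flags=0010 GE?T → r1=0x16
[2] flags=0010 LE?F → skip
[3] flags=0000 → (cmp)
[4] flags=0000 CC?T → r5=0x06
[5] flags=0000 LS?T → r2=0xde
[6] flags=0000 GT?T → r0=0x27
[7] flags=0000 → (cmp)
[8] flags=0000 LE?F → skip
[9] flags=0000 GE?T → r2=0x30
[10] flags=0000 NE?T → r4=0xb5

VAL = 0x27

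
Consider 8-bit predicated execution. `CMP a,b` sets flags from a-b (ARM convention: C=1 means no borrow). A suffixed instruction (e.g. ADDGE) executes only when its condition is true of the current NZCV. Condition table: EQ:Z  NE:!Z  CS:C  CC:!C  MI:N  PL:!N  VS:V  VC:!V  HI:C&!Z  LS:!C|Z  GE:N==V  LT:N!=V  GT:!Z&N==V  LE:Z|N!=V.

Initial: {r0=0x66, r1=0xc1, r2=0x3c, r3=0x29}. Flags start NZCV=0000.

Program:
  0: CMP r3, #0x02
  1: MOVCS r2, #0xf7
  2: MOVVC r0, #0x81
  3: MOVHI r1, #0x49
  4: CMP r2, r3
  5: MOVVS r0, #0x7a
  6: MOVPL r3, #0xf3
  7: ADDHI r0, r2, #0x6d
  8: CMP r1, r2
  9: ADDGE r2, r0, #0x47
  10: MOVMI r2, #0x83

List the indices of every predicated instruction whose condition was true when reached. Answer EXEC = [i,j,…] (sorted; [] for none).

[0] flags=0010 → (cmp)
[1] flags=0010 CS?T → r2=0xf7
[2] flags=0010 VC?T → r0=0x81
[3] flags=0010 HI?T → r1=0x49
[4] flags=1010 → (cmp)
[5] flags=1010 VS?F → skip
[6] flags=1010 PL?F → skip
[7] flags=1010 HI?T → r0=0x64
[8] flags=0000 → (cmp)
[9] flags=0000 GE?T → r2=0xab
[10] flags=0000 MI?F → skip

EXEC = [1,2,3,7,9]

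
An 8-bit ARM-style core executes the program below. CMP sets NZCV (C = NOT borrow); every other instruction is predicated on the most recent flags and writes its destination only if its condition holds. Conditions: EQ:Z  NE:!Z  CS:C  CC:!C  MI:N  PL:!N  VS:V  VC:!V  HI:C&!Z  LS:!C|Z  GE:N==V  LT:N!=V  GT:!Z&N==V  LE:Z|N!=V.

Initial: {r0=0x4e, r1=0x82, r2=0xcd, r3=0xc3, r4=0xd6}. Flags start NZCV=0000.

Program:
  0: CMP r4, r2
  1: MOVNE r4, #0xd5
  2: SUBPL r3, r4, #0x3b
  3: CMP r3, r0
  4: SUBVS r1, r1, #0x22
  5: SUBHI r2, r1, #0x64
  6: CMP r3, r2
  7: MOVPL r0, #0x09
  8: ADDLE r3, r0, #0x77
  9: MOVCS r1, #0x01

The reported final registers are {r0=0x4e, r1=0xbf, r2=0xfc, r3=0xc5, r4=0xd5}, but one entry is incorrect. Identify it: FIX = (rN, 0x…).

FIX = (r1, 0x60)

[0] flags=0010 → (cmp)
[1] flags=0010 NE?T → r4=0xd5
[2] flags=0010 PL?T → r3=0x9a
[3] flags=0011 → (cmp)
[4] flags=0011 VS?T → r1=0x60
[5] flags=0011 HI?T → r2=0xfc
[6] flags=1000 → (cmp)
[7] flags=1000 PL?F → skip
[8] flags=1000 LE?T → r3=0xc5
[9] flags=1000 CS?F → skip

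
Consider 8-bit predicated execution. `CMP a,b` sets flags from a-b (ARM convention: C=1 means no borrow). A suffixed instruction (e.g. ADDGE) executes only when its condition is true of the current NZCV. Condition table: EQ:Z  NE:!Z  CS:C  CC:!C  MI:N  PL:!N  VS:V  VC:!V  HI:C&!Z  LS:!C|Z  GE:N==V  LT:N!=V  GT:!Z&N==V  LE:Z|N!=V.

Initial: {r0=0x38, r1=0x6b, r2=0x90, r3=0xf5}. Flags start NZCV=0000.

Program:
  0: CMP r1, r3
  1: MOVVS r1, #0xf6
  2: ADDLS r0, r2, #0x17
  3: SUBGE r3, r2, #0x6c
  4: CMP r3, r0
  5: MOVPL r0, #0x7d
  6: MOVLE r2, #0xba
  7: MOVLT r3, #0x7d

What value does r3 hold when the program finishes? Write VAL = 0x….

0: ✓ CMP  NZCV=0000
1: · MOVVS
2: ✓ ADDLS  r0←0xa7
3: ✓ SUBGE  r3←0x24
4: ✓ CMP  NZCV=0000
5: ✓ MOVPL  r0←0x7d
6: · MOVLE
7: · MOVLT

VAL = 0x24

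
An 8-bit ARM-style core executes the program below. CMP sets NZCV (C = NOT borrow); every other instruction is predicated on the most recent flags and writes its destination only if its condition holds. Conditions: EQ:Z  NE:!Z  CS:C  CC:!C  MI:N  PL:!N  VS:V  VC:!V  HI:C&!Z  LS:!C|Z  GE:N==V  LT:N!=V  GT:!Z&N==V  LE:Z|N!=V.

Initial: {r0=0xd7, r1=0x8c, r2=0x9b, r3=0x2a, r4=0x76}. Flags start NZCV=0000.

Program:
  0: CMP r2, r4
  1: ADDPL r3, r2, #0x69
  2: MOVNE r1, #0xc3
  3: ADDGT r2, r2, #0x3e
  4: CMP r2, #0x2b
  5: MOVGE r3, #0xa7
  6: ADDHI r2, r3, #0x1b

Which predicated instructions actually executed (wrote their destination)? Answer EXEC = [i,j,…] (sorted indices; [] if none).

[0] flags=0011 → (cmp)
[1] flags=0011 PL?T → r3=0x04
[2] flags=0011 NE?T → r1=0xc3
[3] flags=0011 GT?F → skip
[4] flags=0011 → (cmp)
[5] flags=0011 GE?F → skip
[6] flags=0011 HI?T → r2=0x1f

EXEC = [1,2,6]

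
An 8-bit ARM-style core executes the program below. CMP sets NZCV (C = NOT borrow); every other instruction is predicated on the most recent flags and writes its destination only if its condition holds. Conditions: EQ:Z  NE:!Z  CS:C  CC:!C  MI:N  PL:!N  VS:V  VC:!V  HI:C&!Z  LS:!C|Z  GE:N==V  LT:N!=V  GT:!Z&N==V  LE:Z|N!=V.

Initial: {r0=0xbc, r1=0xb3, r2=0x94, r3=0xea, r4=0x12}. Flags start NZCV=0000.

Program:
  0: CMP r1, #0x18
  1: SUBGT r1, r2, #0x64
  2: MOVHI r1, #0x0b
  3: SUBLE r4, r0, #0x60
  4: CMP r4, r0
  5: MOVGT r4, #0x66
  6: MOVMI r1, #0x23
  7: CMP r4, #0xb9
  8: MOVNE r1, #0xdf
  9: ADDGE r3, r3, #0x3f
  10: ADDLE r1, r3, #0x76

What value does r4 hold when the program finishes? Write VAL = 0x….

VAL = 0x66

[0] flags=1010 → (cmp)
[1] flags=1010 GT?F → skip
[2] flags=1010 HI?T → r1=0x0b
[3] flags=1010 LE?T → r4=0x5c
[4] flags=1001 → (cmp)
[5] flags=1001 GT?T → r4=0x66
[6] flags=1001 MI?T → r1=0x23
[7] flags=1001 → (cmp)
[8] flags=1001 NE?T → r1=0xdf
[9] flags=1001 GE?T → r3=0x29
[10] flags=1001 LE?F → skip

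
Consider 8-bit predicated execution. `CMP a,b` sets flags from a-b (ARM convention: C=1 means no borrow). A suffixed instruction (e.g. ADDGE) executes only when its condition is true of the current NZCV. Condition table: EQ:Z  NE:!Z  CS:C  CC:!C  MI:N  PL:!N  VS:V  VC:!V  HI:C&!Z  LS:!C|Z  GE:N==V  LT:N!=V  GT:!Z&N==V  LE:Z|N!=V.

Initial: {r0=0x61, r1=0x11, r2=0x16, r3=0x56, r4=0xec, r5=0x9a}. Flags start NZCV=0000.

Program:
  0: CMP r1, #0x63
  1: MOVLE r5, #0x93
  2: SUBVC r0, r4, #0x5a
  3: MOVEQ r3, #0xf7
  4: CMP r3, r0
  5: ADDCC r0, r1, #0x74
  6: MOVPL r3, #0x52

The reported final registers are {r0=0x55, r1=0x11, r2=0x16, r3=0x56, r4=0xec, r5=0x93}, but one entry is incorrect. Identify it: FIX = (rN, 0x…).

0: ✓ CMP  NZCV=1000
1: ✓ MOVLE  r5←0x93
2: ✓ SUBVC  r0←0x92
3: · MOVEQ
4: ✓ CMP  NZCV=1001
5: ✓ ADDCC  r0←0x85
6: · MOVPL

FIX = (r0, 0x85)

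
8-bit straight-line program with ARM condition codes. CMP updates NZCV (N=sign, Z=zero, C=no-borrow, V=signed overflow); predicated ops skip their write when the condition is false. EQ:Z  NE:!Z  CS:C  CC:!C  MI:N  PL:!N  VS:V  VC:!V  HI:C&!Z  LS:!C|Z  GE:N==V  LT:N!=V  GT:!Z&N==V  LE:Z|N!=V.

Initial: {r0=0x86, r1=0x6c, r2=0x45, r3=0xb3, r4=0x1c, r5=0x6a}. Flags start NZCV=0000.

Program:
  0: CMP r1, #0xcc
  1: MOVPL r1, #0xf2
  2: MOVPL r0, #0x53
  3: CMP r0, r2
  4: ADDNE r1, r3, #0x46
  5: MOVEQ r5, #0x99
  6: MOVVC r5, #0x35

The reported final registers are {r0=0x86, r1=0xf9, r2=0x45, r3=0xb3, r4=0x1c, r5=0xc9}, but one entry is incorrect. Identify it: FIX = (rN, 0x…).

FIX = (r5, 0x6a)

0: ✓ CMP  NZCV=1001
1: · MOVPL
2: · MOVPL
3: ✓ CMP  NZCV=0011
4: ✓ ADDNE  r1←0xf9
5: · MOVEQ
6: · MOVVC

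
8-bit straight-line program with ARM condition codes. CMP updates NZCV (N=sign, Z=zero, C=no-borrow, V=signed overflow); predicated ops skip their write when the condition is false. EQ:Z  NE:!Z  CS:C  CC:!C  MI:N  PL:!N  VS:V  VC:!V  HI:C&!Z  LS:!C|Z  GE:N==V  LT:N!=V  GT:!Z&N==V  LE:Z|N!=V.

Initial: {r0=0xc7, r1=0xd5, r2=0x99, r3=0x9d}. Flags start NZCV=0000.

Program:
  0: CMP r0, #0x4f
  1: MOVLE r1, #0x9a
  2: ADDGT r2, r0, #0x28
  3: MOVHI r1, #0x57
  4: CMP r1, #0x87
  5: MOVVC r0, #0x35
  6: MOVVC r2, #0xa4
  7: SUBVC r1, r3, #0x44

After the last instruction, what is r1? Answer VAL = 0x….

VAL = 0x57

0: ✓ CMP  NZCV=0011
1: ✓ MOVLE  r1←0x9a
2: · ADDGT
3: ✓ MOVHI  r1←0x57
4: ✓ CMP  NZCV=1001
5: · MOVVC
6: · MOVVC
7: · SUBVC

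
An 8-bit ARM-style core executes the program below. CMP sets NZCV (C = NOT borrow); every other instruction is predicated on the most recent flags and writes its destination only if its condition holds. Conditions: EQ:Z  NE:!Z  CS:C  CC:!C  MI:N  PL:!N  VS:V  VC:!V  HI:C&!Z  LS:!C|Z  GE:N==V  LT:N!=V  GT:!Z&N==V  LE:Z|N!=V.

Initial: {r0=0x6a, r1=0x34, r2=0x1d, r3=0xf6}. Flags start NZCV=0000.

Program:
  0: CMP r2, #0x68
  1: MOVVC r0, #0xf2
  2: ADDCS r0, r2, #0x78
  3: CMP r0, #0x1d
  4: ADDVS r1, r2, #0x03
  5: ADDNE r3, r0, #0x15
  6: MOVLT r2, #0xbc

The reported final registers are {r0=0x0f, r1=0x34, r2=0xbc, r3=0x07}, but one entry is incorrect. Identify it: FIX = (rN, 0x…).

FIX = (r0, 0xf2)

0: ✓ CMP  NZCV=1000
1: ✓ MOVVC  r0←0xf2
2: · ADDCS
3: ✓ CMP  NZCV=1010
4: · ADDVS
5: ✓ ADDNE  r3←0x07
6: ✓ MOVLT  r2←0xbc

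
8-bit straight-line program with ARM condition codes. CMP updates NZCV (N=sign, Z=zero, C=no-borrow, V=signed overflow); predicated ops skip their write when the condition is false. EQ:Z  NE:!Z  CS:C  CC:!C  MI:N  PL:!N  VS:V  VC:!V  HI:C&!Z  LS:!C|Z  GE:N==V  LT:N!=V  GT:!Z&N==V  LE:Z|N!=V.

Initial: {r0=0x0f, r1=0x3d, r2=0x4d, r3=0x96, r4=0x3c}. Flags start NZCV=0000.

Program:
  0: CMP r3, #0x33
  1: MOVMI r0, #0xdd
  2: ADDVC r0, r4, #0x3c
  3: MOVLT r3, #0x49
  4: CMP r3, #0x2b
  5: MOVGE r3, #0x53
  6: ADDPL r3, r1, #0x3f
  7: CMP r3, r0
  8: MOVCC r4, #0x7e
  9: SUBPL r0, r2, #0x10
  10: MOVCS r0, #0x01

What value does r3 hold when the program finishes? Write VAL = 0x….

0: ✓ CMP  NZCV=0011
1: · MOVMI
2: · ADDVC
3: ✓ MOVLT  r3←0x49
4: ✓ CMP  NZCV=0010
5: ✓ MOVGE  r3←0x53
6: ✓ ADDPL  r3←0x7c
7: ✓ CMP  NZCV=0010
8: · MOVCC
9: ✓ SUBPL  r0←0x3d
10: ✓ MOVCS  r0←0x01

VAL = 0x7c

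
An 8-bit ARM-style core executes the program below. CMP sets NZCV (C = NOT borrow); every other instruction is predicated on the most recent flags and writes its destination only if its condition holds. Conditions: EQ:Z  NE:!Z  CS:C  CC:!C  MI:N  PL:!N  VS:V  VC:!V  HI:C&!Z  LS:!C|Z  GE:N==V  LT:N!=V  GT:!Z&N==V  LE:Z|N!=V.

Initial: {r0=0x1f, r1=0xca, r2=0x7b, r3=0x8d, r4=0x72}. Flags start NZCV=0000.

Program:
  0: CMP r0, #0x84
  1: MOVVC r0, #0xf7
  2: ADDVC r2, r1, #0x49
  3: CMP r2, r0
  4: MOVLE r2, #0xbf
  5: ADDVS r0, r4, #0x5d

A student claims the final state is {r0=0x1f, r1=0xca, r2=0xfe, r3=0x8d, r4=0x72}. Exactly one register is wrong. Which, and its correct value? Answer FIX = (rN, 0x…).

FIX = (r2, 0x7b)

0: ✓ CMP  NZCV=1001
1: · MOVVC
2: · ADDVC
3: ✓ CMP  NZCV=0010
4: · MOVLE
5: · ADDVS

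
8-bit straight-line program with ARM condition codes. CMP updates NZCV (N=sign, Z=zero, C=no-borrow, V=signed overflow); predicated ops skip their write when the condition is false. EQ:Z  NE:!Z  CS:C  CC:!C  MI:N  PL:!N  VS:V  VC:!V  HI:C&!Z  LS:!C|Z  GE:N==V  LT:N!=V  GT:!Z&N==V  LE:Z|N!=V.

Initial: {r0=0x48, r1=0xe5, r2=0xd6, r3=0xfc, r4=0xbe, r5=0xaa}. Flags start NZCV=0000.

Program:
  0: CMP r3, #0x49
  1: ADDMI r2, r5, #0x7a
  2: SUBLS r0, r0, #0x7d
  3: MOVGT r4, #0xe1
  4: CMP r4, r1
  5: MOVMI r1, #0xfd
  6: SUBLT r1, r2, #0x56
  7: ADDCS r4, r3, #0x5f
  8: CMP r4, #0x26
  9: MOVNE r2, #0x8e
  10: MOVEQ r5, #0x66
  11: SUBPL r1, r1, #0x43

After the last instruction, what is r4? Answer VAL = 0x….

VAL = 0xbe

0: ✓ CMP  NZCV=1010
1: ✓ ADDMI  r2←0x24
2: · SUBLS
3: · MOVGT
4: ✓ CMP  NZCV=1000
5: ✓ MOVMI  r1←0xfd
6: ✓ SUBLT  r1←0xce
7: · ADDCS
8: ✓ CMP  NZCV=1010
9: ✓ MOVNE  r2←0x8e
10: · MOVEQ
11: · SUBPL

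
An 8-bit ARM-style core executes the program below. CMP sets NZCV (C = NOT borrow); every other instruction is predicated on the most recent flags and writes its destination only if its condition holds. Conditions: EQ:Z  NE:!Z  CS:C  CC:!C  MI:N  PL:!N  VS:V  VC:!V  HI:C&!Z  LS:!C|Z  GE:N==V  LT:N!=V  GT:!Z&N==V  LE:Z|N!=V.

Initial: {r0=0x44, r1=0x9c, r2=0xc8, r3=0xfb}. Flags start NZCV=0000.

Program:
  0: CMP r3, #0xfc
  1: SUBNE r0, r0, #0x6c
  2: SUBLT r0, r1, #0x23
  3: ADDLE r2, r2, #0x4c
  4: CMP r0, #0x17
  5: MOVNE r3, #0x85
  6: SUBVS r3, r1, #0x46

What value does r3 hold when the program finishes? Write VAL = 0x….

[0] flags=1000 → (cmp)
[1] flags=1000 NE?T → r0=0xd8
[2] flags=1000 LT?T → r0=0x79
[3] flags=1000 LE?T → r2=0x14
[4] flags=0010 → (cmp)
[5] flags=0010 NE?T → r3=0x85
[6] flags=0010 VS?F → skip

VAL = 0x85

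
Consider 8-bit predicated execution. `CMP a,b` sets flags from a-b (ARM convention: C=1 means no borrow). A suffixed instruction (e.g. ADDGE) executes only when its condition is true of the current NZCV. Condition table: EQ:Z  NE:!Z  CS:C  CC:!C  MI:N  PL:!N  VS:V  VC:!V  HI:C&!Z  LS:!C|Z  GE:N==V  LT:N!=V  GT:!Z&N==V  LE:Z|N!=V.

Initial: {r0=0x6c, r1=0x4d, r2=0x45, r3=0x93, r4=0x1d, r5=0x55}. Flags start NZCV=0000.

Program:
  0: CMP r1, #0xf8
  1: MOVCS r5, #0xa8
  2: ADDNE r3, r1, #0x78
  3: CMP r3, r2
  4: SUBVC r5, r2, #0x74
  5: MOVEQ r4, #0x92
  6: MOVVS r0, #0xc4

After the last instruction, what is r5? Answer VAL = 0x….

VAL = 0xd1

[0] flags=0000 → (cmp)
[1] flags=0000 CS?F → skip
[2] flags=0000 NE?T → r3=0xc5
[3] flags=1010 → (cmp)
[4] flags=1010 VC?T → r5=0xd1
[5] flags=1010 EQ?F → skip
[6] flags=1010 VS?F → skip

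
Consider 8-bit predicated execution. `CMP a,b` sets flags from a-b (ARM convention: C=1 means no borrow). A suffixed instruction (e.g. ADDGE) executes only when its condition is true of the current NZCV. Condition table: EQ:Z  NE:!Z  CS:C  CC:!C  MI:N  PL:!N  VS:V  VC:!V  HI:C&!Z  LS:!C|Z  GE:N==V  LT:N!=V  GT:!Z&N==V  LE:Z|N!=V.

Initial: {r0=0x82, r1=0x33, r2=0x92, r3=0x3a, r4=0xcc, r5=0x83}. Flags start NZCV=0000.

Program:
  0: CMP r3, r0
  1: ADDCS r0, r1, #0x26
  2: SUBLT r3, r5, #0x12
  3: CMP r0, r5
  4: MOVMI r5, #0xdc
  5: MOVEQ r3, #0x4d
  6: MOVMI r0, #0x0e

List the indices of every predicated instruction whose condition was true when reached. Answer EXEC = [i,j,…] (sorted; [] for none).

EXEC = [4,6]

0: ✓ CMP  NZCV=1001
1: · ADDCS
2: · SUBLT
3: ✓ CMP  NZCV=1000
4: ✓ MOVMI  r5←0xdc
5: · MOVEQ
6: ✓ MOVMI  r0←0x0e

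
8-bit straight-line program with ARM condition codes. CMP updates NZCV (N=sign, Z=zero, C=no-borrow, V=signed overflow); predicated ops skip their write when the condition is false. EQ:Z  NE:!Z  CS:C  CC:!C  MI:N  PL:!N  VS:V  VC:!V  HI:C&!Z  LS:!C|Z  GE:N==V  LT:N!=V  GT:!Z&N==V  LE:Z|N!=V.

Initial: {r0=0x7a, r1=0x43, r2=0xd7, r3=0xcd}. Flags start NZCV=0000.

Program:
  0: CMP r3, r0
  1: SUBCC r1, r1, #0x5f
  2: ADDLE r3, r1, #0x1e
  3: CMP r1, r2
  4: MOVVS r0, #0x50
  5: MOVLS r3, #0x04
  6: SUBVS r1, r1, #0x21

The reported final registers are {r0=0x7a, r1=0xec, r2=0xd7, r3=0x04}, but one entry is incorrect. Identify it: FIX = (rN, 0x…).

FIX = (r1, 0x43)

0: ✓ CMP  NZCV=0011
1: · SUBCC
2: ✓ ADDLE  r3←0x61
3: ✓ CMP  NZCV=0000
4: · MOVVS
5: ✓ MOVLS  r3←0x04
6: · SUBVS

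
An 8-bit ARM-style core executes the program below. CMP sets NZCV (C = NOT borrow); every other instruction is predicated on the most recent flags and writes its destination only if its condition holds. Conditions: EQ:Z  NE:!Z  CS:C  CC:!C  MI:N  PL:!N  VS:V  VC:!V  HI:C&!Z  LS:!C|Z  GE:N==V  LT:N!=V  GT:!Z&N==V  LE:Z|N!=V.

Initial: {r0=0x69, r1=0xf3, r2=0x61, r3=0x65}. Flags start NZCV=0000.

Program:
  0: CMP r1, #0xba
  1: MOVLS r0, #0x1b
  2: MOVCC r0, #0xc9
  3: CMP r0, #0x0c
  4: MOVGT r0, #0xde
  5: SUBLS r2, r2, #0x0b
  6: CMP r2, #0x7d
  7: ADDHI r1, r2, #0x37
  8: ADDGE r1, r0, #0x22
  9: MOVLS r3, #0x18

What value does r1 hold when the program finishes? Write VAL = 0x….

0: ✓ CMP  NZCV=0010
1: · MOVLS
2: · MOVCC
3: ✓ CMP  NZCV=0010
4: ✓ MOVGT  r0←0xde
5: · SUBLS
6: ✓ CMP  NZCV=1000
7: · ADDHI
8: · ADDGE
9: ✓ MOVLS  r3←0x18

VAL = 0xf3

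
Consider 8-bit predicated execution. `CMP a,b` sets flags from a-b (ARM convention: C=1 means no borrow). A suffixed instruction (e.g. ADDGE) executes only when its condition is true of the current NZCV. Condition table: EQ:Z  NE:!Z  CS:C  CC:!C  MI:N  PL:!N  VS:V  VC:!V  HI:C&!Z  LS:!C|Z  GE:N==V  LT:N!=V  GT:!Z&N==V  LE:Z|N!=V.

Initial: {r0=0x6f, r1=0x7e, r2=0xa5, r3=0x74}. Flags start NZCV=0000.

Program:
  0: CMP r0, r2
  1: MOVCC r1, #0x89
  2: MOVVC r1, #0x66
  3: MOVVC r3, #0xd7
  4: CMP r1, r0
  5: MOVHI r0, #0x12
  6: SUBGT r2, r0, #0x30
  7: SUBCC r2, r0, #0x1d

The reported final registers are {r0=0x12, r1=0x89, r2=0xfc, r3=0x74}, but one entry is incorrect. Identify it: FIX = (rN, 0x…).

[0] flags=1001 → (cmp)
[1] flags=1001 CC?T → r1=0x89
[2] flags=1001 VC?F → skip
[3] flags=1001 VC?F → skip
[4] flags=0011 → (cmp)
[5] flags=0011 HI?T → r0=0x12
[6] flags=0011 GT?F → skip
[7] flags=0011 CC?F → skip

FIX = (r2, 0xa5)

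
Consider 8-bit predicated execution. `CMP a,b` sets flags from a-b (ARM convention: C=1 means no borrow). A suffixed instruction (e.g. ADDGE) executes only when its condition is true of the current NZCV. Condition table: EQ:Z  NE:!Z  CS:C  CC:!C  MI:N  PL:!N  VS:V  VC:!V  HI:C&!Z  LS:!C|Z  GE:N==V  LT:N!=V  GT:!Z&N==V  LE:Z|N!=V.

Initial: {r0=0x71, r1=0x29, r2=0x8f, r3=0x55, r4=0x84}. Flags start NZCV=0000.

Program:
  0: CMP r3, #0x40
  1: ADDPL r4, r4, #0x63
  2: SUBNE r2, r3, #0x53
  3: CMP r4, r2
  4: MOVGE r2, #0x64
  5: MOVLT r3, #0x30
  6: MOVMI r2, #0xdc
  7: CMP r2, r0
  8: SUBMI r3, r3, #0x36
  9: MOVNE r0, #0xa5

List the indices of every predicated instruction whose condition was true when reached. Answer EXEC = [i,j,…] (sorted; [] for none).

[0] flags=0010 → (cmp)
[1] flags=0010 PL?T → r4=0xe7
[2] flags=0010 NE?T → r2=0x02
[3] flags=1010 → (cmp)
[4] flags=1010 GE?F → skip
[5] flags=1010 LT?T → r3=0x30
[6] flags=1010 MI?T → r2=0xdc
[7] flags=0011 → (cmp)
[8] flags=0011 MI?F → skip
[9] flags=0011 NE?T → r0=0xa5

EXEC = [1,2,5,6,9]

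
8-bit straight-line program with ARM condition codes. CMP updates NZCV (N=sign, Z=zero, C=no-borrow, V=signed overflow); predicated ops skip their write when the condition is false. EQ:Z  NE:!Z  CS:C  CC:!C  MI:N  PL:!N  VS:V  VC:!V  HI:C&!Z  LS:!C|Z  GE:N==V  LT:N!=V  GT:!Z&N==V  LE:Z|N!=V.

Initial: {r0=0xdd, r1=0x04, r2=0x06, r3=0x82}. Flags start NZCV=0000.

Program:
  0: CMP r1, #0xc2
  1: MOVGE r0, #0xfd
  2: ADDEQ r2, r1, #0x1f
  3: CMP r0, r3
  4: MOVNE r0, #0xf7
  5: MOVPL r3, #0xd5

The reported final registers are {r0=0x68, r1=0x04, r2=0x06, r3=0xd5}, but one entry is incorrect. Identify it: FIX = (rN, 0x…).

FIX = (r0, 0xf7)

0: ✓ CMP  NZCV=0000
1: ✓ MOVGE  r0←0xfd
2: · ADDEQ
3: ✓ CMP  NZCV=0010
4: ✓ MOVNE  r0←0xf7
5: ✓ MOVPL  r3←0xd5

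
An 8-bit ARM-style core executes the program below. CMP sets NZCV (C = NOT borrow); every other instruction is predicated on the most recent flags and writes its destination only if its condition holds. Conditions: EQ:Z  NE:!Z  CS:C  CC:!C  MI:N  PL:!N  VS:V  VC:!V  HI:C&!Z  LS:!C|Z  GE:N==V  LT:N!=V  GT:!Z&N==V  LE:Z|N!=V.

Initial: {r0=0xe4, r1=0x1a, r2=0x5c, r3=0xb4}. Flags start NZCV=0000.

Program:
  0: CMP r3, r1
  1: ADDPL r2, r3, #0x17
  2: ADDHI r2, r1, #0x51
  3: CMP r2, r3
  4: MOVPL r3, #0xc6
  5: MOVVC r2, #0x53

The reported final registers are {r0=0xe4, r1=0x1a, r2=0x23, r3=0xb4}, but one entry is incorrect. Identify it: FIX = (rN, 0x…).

FIX = (r2, 0x6b)

[0] flags=1010 → (cmp)
[1] flags=1010 PL?F → skip
[2] flags=1010 HI?T → r2=0x6b
[3] flags=1001 → (cmp)
[4] flags=1001 PL?F → skip
[5] flags=1001 VC?F → skip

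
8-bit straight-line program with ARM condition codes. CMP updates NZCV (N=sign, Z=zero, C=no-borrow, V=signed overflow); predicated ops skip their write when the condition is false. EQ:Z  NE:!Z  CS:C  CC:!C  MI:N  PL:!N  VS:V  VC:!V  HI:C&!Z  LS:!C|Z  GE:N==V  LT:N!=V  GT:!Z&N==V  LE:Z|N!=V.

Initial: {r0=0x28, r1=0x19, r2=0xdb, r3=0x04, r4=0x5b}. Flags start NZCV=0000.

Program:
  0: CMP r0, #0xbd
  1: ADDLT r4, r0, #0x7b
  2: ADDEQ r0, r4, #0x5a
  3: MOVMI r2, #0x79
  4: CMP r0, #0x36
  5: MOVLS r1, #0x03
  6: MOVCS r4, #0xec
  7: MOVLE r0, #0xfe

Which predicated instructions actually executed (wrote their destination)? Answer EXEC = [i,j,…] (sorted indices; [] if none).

0: ✓ CMP  NZCV=0000
1: · ADDLT
2: · ADDEQ
3: · MOVMI
4: ✓ CMP  NZCV=1000
5: ✓ MOVLS  r1←0x03
6: · MOVCS
7: ✓ MOVLE  r0←0xfe

EXEC = [5,7]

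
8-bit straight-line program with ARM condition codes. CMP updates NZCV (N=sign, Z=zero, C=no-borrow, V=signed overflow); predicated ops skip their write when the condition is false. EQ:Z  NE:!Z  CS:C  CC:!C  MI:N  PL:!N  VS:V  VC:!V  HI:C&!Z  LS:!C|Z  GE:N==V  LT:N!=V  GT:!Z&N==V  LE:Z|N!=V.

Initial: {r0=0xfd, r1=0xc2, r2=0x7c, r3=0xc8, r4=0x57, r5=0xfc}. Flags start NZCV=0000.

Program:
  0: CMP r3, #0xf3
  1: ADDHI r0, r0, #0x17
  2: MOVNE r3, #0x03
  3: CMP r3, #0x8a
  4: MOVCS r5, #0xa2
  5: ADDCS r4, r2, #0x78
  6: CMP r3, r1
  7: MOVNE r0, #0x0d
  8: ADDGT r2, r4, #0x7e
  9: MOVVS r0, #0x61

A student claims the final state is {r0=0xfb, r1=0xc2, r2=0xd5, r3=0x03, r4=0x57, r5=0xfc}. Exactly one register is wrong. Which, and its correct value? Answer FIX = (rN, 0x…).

[0] flags=1000 → (cmp)
[1] flags=1000 HI?F → skip
[2] flags=1000 NE?T → r3=0x03
[3] flags=0000 → (cmp)
[4] flags=0000 CS?F → skip
[5] flags=0000 CS?F → skip
[6] flags=0000 → (cmp)
[7] flags=0000 NE?T → r0=0x0d
[8] flags=0000 GT?T → r2=0xd5
[9] flags=0000 VS?F → skip

FIX = (r0, 0x0d)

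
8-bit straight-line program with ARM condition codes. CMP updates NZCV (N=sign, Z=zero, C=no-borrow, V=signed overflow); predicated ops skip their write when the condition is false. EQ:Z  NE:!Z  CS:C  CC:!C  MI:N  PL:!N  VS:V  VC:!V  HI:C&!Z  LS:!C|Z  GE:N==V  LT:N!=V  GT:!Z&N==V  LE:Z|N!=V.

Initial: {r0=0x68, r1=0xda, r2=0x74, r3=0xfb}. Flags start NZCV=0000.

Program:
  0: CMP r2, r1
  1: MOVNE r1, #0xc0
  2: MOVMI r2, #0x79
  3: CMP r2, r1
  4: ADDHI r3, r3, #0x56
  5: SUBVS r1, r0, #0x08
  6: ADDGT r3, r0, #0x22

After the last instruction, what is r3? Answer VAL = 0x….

0: ✓ CMP  NZCV=1001
1: ✓ MOVNE  r1←0xc0
2: ✓ MOVMI  r2←0x79
3: ✓ CMP  NZCV=1001
4: · ADDHI
5: ✓ SUBVS  r1←0x60
6: ✓ ADDGT  r3←0x8a

VAL = 0x8a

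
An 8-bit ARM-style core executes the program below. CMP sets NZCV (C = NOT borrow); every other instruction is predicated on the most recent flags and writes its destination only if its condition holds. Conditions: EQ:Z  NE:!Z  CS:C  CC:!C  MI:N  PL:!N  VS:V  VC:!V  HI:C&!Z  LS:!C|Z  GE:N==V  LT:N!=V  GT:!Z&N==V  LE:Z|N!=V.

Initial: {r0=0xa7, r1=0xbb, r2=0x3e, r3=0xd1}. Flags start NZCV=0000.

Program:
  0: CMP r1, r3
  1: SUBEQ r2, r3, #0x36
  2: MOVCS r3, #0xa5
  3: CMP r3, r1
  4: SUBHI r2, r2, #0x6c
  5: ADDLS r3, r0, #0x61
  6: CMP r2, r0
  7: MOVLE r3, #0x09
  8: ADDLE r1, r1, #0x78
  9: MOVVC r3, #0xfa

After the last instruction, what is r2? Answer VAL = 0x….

VAL = 0xd2

[0] flags=1000 → (cmp)
[1] flags=1000 EQ?F → skip
[2] flags=1000 CS?F → skip
[3] flags=0010 → (cmp)
[4] flags=0010 HI?T → r2=0xd2
[5] flags=0010 LS?F → skip
[6] flags=0010 → (cmp)
[7] flags=0010 LE?F → skip
[8] flags=0010 LE?F → skip
[9] flags=0010 VC?T → r3=0xfa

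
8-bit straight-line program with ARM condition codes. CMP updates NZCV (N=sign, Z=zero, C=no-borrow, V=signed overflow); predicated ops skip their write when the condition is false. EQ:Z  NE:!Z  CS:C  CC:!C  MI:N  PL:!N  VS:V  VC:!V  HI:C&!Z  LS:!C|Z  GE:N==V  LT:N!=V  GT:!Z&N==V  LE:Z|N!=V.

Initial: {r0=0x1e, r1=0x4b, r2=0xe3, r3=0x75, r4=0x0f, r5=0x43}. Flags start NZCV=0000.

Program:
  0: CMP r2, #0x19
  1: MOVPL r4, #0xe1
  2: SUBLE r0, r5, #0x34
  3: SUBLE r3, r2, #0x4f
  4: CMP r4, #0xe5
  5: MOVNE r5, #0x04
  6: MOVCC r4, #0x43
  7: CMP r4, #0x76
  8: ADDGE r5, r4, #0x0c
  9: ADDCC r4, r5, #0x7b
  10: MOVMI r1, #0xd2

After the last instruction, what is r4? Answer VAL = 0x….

VAL = 0x7f

0: ✓ CMP  NZCV=1010
1: · MOVPL
2: ✓ SUBLE  r0←0x0f
3: ✓ SUBLE  r3←0x94
4: ✓ CMP  NZCV=0000
5: ✓ MOVNE  r5←0x04
6: ✓ MOVCC  r4←0x43
7: ✓ CMP  NZCV=1000
8: · ADDGE
9: ✓ ADDCC  r4←0x7f
10: ✓ MOVMI  r1←0xd2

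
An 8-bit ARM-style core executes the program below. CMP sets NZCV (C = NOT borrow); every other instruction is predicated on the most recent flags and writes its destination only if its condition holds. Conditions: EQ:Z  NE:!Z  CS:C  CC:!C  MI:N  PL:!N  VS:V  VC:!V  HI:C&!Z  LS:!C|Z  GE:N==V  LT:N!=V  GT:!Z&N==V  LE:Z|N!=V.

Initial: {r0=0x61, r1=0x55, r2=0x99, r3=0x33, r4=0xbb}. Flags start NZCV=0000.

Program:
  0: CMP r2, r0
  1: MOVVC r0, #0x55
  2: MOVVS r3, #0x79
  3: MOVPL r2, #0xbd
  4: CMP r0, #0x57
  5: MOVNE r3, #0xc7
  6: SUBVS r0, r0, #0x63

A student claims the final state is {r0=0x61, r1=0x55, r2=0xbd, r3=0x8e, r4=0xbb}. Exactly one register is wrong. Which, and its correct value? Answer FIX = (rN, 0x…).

FIX = (r3, 0xc7)

0: ✓ CMP  NZCV=0011
1: · MOVVC
2: ✓ MOVVS  r3←0x79
3: ✓ MOVPL  r2←0xbd
4: ✓ CMP  NZCV=0010
5: ✓ MOVNE  r3←0xc7
6: · SUBVS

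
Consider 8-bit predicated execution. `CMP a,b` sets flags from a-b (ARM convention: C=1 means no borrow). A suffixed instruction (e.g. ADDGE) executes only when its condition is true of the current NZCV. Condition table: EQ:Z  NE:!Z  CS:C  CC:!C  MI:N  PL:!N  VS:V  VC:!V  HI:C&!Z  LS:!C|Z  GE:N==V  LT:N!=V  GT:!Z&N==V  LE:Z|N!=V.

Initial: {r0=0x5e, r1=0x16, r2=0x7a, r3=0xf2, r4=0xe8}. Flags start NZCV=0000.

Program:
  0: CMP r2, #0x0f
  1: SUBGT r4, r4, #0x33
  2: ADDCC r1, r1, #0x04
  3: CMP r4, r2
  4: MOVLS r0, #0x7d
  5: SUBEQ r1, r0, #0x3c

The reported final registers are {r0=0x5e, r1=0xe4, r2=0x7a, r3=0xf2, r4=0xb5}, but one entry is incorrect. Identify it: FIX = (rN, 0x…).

FIX = (r1, 0x16)

[0] flags=0010 → (cmp)
[1] flags=0010 GT?T → r4=0xb5
[2] flags=0010 CC?F → skip
[3] flags=0011 → (cmp)
[4] flags=0011 LS?F → skip
[5] flags=0011 EQ?F → skip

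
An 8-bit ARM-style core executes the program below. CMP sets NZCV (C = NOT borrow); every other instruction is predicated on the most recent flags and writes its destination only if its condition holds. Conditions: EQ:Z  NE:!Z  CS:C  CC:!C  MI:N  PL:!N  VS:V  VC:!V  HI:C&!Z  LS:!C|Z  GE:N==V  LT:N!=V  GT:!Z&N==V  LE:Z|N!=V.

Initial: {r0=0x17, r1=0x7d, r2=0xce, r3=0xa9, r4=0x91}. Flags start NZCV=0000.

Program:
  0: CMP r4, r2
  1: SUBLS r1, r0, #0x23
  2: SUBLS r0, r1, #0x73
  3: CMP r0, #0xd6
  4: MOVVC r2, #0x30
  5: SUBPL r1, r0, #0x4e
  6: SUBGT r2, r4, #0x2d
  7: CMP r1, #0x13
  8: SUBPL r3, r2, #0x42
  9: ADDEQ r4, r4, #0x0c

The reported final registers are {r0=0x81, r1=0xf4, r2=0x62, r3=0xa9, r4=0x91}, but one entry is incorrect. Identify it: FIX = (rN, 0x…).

0: ✓ CMP  NZCV=1000
1: ✓ SUBLS  r1←0xf4
2: ✓ SUBLS  r0←0x81
3: ✓ CMP  NZCV=1000
4: ✓ MOVVC  r2←0x30
5: · SUBPL
6: · SUBGT
7: ✓ CMP  NZCV=1010
8: · SUBPL
9: · ADDEQ

FIX = (r2, 0x30)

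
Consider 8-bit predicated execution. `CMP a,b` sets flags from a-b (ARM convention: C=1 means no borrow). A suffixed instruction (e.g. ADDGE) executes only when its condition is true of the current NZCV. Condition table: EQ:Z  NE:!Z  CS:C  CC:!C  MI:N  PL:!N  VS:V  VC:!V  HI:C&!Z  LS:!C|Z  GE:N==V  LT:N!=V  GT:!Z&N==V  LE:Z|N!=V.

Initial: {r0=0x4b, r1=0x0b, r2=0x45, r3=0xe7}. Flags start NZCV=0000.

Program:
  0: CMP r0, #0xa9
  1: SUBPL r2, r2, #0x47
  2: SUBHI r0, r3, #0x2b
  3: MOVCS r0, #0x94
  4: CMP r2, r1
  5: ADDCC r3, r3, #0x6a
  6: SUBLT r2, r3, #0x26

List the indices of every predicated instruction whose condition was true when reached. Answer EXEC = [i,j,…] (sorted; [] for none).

EXEC = []

0: ✓ CMP  NZCV=1001
1: · SUBPL
2: · SUBHI
3: · MOVCS
4: ✓ CMP  NZCV=0010
5: · ADDCC
6: · SUBLT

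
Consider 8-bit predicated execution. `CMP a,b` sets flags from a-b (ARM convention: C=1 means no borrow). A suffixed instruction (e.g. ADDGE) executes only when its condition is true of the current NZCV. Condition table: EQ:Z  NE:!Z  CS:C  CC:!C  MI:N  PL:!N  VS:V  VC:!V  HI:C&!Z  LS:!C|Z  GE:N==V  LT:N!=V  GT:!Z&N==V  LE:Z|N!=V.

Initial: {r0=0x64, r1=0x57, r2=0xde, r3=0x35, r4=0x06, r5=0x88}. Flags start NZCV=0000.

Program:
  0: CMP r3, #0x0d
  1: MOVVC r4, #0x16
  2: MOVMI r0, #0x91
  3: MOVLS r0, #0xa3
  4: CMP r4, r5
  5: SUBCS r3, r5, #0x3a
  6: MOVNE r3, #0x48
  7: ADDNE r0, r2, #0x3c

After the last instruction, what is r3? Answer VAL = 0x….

VAL = 0x48

0: ✓ CMP  NZCV=0010
1: ✓ MOVVC  r4←0x16
2: · MOVMI
3: · MOVLS
4: ✓ CMP  NZCV=1001
5: · SUBCS
6: ✓ MOVNE  r3←0x48
7: ✓ ADDNE  r0←0x1a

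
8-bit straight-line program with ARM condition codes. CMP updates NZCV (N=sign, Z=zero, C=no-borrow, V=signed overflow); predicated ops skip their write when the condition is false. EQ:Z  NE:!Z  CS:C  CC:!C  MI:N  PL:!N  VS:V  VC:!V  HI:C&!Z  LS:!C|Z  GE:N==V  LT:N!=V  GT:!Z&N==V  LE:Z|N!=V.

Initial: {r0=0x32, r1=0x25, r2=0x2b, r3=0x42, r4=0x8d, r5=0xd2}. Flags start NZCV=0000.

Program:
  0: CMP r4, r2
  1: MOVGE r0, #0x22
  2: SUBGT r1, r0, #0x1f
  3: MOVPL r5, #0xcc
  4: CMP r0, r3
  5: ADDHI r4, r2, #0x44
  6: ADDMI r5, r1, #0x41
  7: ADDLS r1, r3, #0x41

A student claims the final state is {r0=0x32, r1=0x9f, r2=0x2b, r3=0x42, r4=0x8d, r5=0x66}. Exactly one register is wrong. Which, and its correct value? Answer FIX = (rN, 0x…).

FIX = (r1, 0x83)

0: ✓ CMP  NZCV=0011
1: · MOVGE
2: · SUBGT
3: ✓ MOVPL  r5←0xcc
4: ✓ CMP  NZCV=1000
5: · ADDHI
6: ✓ ADDMI  r5←0x66
7: ✓ ADDLS  r1←0x83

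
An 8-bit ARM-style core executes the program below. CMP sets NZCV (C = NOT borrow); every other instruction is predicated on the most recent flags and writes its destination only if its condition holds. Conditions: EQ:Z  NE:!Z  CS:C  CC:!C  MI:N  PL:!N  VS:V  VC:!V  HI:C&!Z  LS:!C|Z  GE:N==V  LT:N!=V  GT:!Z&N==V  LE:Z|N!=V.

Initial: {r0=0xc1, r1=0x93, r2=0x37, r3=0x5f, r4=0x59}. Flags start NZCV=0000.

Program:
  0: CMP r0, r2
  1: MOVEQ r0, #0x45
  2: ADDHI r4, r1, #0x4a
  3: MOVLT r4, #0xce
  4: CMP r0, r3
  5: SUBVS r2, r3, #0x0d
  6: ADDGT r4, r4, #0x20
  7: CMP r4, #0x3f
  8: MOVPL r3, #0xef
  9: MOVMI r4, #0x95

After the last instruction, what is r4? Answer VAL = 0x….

0: ✓ CMP  NZCV=1010
1: · MOVEQ
2: ✓ ADDHI  r4←0xdd
3: ✓ MOVLT  r4←0xce
4: ✓ CMP  NZCV=0011
5: ✓ SUBVS  r2←0x52
6: · ADDGT
7: ✓ CMP  NZCV=1010
8: · MOVPL
9: ✓ MOVMI  r4←0x95

VAL = 0x95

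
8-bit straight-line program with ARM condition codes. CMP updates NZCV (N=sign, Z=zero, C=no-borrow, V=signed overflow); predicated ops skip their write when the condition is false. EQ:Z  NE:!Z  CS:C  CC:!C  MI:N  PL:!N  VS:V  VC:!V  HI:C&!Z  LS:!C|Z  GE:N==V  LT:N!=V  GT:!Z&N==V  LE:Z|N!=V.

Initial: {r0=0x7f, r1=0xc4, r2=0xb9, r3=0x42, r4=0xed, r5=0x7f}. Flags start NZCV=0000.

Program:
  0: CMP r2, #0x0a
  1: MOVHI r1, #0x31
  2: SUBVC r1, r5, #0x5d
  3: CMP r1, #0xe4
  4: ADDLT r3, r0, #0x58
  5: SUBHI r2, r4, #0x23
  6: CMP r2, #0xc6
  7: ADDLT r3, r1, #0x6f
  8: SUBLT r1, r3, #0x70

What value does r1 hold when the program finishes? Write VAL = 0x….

0: ✓ CMP  NZCV=1010
1: ✓ MOVHI  r1←0x31
2: ✓ SUBVC  r1←0x22
3: ✓ CMP  NZCV=0000
4: · ADDLT
5: · SUBHI
6: ✓ CMP  NZCV=1000
7: ✓ ADDLT  r3←0x91
8: ✓ SUBLT  r1←0x21

VAL = 0x21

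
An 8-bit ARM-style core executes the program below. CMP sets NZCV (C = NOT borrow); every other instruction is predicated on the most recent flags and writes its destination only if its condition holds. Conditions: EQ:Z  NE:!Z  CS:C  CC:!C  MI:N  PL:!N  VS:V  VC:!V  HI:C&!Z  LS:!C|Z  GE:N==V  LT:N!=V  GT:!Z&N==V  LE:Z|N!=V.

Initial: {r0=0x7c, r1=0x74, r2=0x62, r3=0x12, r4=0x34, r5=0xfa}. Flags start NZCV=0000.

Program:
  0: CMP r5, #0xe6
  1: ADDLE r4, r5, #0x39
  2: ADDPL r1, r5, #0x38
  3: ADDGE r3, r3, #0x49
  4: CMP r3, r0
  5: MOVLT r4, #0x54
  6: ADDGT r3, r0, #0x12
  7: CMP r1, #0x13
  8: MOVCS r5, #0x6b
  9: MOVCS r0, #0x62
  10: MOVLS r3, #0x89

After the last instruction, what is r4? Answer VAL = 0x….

0: ✓ CMP  NZCV=0010
1: · ADDLE
2: ✓ ADDPL  r1←0x32
3: ✓ ADDGE  r3←0x5b
4: ✓ CMP  NZCV=1000
5: ✓ MOVLT  r4←0x54
6: · ADDGT
7: ✓ CMP  NZCV=0010
8: ✓ MOVCS  r5←0x6b
9: ✓ MOVCS  r0←0x62
10: · MOVLS

VAL = 0x54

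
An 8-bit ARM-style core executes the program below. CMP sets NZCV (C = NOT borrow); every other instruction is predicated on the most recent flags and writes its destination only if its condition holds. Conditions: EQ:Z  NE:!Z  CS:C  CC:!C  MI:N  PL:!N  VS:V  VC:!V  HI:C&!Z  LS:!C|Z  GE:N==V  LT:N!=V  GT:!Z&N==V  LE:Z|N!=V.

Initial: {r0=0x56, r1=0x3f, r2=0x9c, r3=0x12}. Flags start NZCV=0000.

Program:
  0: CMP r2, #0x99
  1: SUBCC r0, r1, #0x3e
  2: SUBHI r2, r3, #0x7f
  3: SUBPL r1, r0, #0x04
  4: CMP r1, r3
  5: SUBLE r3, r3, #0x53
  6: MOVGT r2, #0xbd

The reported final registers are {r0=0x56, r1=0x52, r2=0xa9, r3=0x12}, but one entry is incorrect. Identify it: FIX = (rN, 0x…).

FIX = (r2, 0xbd)

0: ✓ CMP  NZCV=0010
1: · SUBCC
2: ✓ SUBHI  r2←0x93
3: ✓ SUBPL  r1←0x52
4: ✓ CMP  NZCV=0010
5: · SUBLE
6: ✓ MOVGT  r2←0xbd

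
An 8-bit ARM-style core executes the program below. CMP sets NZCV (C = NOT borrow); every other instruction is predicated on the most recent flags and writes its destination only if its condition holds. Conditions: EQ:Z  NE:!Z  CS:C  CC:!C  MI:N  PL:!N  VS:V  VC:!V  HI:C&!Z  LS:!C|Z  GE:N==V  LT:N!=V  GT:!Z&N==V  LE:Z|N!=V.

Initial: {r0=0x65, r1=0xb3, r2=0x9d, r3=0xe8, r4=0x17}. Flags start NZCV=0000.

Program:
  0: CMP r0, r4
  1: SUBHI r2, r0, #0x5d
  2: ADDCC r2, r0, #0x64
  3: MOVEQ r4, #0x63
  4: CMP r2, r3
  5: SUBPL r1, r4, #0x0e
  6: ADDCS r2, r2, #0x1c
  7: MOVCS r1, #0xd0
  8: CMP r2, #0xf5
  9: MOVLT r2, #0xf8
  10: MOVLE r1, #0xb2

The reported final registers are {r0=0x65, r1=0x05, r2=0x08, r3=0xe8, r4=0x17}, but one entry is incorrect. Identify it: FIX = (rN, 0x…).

0: ✓ CMP  NZCV=0010
1: ✓ SUBHI  r2←0x08
2: · ADDCC
3: · MOVEQ
4: ✓ CMP  NZCV=0000
5: ✓ SUBPL  r1←0x09
6: · ADDCS
7: · MOVCS
8: ✓ CMP  NZCV=0000
9: · MOVLT
10: · MOVLE

FIX = (r1, 0x09)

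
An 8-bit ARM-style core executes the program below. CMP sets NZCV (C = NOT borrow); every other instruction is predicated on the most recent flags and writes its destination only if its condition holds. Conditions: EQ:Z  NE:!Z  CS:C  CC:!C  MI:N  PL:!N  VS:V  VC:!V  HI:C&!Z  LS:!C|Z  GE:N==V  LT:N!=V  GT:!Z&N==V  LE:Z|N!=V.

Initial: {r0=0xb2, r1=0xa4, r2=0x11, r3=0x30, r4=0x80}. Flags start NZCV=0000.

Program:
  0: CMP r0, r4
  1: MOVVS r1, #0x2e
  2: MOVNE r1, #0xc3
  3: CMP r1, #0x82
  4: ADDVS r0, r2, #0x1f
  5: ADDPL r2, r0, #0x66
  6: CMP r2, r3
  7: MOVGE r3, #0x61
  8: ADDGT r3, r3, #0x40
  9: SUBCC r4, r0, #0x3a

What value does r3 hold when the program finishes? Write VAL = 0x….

VAL = 0x30

0: ✓ CMP  NZCV=0010
1: · MOVVS
2: ✓ MOVNE  r1←0xc3
3: ✓ CMP  NZCV=0010
4: · ADDVS
5: ✓ ADDPL  r2←0x18
6: ✓ CMP  NZCV=1000
7: · MOVGE
8: · ADDGT
9: ✓ SUBCC  r4←0x78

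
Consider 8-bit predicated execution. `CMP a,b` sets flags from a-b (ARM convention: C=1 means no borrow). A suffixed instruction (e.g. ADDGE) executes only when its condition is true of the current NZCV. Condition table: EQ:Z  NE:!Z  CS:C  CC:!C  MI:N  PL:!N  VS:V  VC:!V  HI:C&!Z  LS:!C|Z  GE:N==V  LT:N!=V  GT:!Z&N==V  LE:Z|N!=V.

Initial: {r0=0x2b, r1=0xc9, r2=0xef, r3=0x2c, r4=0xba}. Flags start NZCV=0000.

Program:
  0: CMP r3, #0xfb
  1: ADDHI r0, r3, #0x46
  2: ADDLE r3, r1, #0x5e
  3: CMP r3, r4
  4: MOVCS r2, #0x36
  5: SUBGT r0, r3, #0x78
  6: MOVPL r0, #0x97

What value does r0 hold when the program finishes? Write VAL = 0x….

VAL = 0x97

0: ✓ CMP  NZCV=0000
1: · ADDHI
2: · ADDLE
3: ✓ CMP  NZCV=0000
4: · MOVCS
5: ✓ SUBGT  r0←0xb4
6: ✓ MOVPL  r0←0x97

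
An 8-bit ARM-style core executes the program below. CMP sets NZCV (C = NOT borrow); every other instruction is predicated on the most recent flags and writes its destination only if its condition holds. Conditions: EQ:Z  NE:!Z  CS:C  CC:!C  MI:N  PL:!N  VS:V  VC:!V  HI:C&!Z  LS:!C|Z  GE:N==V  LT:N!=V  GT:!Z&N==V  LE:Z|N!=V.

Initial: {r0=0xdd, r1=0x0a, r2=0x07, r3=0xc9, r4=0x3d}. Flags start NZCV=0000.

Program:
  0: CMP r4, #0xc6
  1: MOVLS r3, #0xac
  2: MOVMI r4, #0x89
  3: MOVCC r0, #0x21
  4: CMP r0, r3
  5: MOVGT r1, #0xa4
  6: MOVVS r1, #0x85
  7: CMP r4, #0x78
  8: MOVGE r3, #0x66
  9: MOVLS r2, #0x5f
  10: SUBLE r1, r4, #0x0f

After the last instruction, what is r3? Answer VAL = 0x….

0: ✓ CMP  NZCV=0000
1: ✓ MOVLS  r3←0xac
2: · MOVMI
3: ✓ MOVCC  r0←0x21
4: ✓ CMP  NZCV=0000
5: ✓ MOVGT  r1←0xa4
6: · MOVVS
7: ✓ CMP  NZCV=1000
8: · MOVGE
9: ✓ MOVLS  r2←0x5f
10: ✓ SUBLE  r1←0x2e

VAL = 0xac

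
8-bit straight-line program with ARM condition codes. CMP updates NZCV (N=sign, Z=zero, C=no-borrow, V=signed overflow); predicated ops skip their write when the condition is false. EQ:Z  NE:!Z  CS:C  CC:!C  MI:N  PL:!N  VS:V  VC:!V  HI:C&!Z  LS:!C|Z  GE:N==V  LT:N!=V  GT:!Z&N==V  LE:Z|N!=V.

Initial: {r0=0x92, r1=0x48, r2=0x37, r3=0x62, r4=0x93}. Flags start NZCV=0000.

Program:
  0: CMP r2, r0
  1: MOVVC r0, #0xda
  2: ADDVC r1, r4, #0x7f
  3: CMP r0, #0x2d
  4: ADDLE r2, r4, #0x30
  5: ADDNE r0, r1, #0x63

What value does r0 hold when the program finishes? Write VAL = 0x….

VAL = 0xab

0: ✓ CMP  NZCV=1001
1: · MOVVC
2: · ADDVC
3: ✓ CMP  NZCV=0011
4: ✓ ADDLE  r2←0xc3
5: ✓ ADDNE  r0←0xab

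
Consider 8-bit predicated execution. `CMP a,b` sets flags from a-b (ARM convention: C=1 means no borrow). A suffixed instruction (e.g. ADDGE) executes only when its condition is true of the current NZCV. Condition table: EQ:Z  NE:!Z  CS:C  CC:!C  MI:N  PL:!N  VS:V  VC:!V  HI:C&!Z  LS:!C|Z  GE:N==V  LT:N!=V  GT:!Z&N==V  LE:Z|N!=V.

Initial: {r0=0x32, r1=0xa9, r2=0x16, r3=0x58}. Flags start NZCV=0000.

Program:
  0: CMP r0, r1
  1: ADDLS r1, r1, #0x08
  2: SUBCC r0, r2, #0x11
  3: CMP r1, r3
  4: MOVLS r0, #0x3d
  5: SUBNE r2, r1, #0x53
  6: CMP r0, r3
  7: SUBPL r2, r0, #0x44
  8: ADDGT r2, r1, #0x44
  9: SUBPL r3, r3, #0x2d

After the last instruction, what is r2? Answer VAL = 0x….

VAL = 0x5e

0: ✓ CMP  NZCV=1001
1: ✓ ADDLS  r1←0xb1
2: ✓ SUBCC  r0←0x05
3: ✓ CMP  NZCV=0011
4: · MOVLS
5: ✓ SUBNE  r2←0x5e
6: ✓ CMP  NZCV=1000
7: · SUBPL
8: · ADDGT
9: · SUBPL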